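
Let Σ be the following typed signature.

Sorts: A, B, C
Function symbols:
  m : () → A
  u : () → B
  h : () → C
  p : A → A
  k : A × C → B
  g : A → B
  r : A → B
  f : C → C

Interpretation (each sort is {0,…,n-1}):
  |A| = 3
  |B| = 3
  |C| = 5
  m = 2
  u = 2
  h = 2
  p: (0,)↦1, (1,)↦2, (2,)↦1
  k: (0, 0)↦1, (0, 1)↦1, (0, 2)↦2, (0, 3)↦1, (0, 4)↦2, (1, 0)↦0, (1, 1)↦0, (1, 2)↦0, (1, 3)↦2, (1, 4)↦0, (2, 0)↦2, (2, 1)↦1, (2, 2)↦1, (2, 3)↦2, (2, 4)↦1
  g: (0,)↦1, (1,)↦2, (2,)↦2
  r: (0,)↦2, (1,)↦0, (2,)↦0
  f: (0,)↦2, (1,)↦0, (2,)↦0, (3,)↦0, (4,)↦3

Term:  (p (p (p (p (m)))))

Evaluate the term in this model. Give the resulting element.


value = 2

  m = 2
  (p (m)) = p(2,) = 1
  (p (p (m))) = p(1,) = 2
  (p (p (p (m)))) = p(2,) = 1
  (p (p (p (p (m))))) = p(1,) = 2


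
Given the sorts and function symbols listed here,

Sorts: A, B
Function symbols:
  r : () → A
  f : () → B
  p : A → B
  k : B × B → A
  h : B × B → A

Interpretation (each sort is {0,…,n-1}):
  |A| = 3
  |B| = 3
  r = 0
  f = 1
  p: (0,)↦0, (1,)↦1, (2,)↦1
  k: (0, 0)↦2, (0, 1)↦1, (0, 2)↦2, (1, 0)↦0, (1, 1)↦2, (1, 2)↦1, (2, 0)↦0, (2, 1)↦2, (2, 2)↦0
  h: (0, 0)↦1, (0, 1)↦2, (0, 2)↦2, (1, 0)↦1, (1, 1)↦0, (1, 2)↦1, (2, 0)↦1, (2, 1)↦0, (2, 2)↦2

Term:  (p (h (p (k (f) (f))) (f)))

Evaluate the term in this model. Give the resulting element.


  f = 1
  f = 1
  (k (f) (f)) = k(1, 1) = 2
  (p (k (f) (f))) = p(2,) = 1
  f = 1
  (h (p (k (f) (f))) (f)) = h(1, 1) = 0
  (p (h (p (k (f) (f))) (f))) = p(0,) = 0

value = 0


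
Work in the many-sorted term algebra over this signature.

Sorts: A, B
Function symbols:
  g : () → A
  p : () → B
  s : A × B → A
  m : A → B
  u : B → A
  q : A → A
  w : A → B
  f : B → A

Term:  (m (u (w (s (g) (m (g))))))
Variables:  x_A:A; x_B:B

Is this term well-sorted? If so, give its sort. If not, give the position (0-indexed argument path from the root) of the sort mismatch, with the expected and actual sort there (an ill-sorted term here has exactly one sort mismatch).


        (g) : A
          (g) : A
        (m (g)) : B
      (s (g) (m (g))) : A
    (w (s (g) (m (g)))) : B
  (u (w (s (g) (m (g))))) : A
(m (u (w (s (g) (m (g)))))) : B

well-sorted; sort = B


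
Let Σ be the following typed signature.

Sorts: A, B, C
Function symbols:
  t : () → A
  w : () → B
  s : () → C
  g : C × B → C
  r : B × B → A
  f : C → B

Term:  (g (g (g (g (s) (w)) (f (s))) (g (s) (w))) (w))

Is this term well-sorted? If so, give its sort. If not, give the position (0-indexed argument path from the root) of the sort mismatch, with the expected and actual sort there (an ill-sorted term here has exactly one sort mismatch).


ill-sorted at position [0, 1]: expected B, got C

        (s) : C
        (w) : B
      (g (s) (w)) : C
        (s) : C
      (f (s)) : B
    (g (g (s) (w)) (f (s))) : C
      (s) : C
      (w) : B
    (g (s) (w)) : C
  (g (g (g (s) (w)) (f (s))) (g (s) (w))) : ✗ arg 1 at [0, 1] has sort C, expected B
  (w) : B


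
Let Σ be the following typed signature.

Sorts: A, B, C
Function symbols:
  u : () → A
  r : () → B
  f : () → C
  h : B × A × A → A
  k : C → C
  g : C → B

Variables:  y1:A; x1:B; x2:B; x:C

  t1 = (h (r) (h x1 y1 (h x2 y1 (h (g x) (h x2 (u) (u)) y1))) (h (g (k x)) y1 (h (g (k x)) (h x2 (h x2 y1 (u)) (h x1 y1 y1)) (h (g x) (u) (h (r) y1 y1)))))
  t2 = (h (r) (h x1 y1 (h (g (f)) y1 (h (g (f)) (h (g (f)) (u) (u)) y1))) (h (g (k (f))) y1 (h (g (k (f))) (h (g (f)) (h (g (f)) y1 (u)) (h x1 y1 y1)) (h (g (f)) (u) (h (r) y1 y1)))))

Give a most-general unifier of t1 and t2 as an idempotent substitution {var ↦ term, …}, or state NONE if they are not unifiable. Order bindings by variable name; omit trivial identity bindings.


{x ↦ (f), x2 ↦ (g (f))}


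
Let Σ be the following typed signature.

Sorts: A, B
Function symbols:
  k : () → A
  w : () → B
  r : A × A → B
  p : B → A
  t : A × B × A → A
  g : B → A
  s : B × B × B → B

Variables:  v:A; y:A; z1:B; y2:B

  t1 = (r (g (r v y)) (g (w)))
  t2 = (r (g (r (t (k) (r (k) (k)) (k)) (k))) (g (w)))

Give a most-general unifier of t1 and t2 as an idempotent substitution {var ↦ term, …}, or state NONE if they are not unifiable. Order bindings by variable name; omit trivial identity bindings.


{v ↦ (t (k) (r (k) (k)) (k)), y ↦ (k)}


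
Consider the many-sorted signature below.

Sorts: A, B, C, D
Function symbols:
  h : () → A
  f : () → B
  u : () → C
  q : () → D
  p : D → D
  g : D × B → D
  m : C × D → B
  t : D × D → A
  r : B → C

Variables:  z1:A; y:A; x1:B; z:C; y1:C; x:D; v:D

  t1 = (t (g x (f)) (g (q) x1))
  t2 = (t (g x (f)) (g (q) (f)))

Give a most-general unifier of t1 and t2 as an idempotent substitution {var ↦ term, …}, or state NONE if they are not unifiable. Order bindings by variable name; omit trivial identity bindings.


{x1 ↦ (f)}


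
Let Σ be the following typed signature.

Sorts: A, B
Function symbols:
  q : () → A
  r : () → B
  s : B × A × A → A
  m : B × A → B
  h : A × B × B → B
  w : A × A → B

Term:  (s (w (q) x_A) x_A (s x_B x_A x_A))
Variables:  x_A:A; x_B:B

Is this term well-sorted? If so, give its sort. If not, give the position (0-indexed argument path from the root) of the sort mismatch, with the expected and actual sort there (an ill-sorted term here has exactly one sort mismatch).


    (q) : A
    x_A : A
  (w (q) x_A) : B
  x_A : A
    x_B : B
    x_A : A
    x_A : A
  (s x_B x_A x_A) : A
(s (w (q) x_A) x_A (s x_B x_A x_A)) : A

well-sorted; sort = A


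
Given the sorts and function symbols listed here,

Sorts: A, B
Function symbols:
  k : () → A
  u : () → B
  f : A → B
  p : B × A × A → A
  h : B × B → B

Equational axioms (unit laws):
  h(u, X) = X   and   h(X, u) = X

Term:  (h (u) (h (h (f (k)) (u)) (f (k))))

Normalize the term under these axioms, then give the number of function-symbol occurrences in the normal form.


size = 5

1. (h (u) (h (h (f (k)) (u)) (f (k))))  →  (h (h (f (k)) (u)) (f (k)))
2. (h (h (f (k)) (u)) (f (k)))  →  (h (f (k)) (f (k)))
normal form: (h (f (k)) (f (k)))


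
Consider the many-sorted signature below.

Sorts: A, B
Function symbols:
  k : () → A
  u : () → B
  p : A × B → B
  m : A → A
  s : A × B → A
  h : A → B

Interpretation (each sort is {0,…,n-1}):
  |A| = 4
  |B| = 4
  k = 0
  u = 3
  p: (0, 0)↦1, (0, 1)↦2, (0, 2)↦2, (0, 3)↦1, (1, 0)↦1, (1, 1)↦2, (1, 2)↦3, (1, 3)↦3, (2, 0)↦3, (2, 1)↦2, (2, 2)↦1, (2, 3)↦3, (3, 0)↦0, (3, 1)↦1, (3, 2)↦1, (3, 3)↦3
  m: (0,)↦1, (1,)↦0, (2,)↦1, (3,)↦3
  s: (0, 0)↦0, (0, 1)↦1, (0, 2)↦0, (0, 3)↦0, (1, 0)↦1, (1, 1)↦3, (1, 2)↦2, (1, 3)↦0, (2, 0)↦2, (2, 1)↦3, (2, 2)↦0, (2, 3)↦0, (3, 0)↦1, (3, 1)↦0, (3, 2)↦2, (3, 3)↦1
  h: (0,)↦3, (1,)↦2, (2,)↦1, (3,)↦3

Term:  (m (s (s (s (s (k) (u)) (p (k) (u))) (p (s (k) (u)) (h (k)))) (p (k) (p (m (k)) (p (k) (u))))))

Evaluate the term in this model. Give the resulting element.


value = 1

  k = 0
  u = 3
  (s (k) (u)) = s(0, 3) = 0
  k = 0
  u = 3
  (p (k) (u)) = p(0, 3) = 1
  (s (s (k) (u)) (p (k) (u))) = s(0, 1) = 1
  k = 0
  u = 3
  (s (k) (u)) = s(0, 3) = 0
  k = 0
  (h (k)) = h(0,) = 3
  (p (s (k) (u)) (h (k))) = p(0, 3) = 1
  (s (s (s (k) (u)) (p (k) (u))) (p (s (k) (u)) (h (k)))) = s(1, 1) = 3
  k = 0
  k = 0
  (m (k)) = m(0,) = 1
  k = 0
  u = 3
  (p (k) (u)) = p(0, 3) = 1
  (p (m (k)) (p (k) (u))) = p(1, 1) = 2
  (p (k) (p (m (k)) (p (k) (u)))) = p(0, 2) = 2
  (s (s (s (s (k) (u)) (p (k) (u))) (p (s (k) (u)) (h (k)))) (p (k) (p (m (k)) (p (k) (u))))) = s(3, 2) = 2
  (m (s (s (s (s (k) (u)) (p (k) (u))) (p (s (k) (u)) (h (k)))) (p (k) (p (m (k)) (p (k) (u)))))) = m(2,) = 1


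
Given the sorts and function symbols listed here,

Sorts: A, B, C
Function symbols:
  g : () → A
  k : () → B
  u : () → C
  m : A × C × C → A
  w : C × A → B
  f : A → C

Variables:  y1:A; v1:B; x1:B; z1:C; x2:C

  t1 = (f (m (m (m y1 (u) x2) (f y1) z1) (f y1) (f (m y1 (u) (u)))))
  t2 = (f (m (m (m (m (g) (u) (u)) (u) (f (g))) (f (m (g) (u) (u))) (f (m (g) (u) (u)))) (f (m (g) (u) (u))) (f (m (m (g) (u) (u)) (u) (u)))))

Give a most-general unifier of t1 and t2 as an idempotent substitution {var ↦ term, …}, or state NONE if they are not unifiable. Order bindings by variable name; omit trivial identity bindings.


{x2 ↦ (f (g)), y1 ↦ (m (g) (u) (u)), z1 ↦ (f (m (g) (u) (u)))}


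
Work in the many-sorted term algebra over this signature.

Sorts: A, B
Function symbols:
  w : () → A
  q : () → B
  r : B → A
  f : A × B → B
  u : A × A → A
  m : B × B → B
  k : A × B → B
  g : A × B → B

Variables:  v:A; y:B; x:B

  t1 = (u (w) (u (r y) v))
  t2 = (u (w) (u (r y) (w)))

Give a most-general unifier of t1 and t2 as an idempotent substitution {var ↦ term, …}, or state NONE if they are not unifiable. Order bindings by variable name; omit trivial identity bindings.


{v ↦ (w)}


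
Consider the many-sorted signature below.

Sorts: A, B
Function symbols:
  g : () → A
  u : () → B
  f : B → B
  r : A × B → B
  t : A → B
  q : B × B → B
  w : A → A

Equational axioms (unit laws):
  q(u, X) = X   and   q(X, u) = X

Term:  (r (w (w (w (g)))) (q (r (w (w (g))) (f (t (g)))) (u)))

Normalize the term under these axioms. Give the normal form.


normal form = (r (w (w (w (g)))) (r (w (w (g))) (f (t (g)))))

1. (r (w (w (w (g)))) (q (r (w (w (g))) (f (t (g)))) (u)))  →  (r (w (w (w (g)))) (r (w (w (g))) (f (t (g)))))


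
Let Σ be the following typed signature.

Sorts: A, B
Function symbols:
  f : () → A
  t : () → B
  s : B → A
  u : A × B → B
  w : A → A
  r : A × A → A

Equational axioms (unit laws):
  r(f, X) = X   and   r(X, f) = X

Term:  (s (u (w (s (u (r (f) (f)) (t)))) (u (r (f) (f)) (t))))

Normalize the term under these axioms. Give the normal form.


normal form = (s (u (w (s (u (f) (t)))) (u (f) (t))))

1. (s (u (w (s (u (r (f) (f)) (t)))) (u (r (f) (f)) (t))))  →  (s (u (w (s (u (f) (t)))) (u (r (f) (f)) (t))))
2. (s (u (w (s (u (f) (t)))) (u (r (f) (f)) (t))))  →  (s (u (w (s (u (f) (t)))) (u (f) (t))))


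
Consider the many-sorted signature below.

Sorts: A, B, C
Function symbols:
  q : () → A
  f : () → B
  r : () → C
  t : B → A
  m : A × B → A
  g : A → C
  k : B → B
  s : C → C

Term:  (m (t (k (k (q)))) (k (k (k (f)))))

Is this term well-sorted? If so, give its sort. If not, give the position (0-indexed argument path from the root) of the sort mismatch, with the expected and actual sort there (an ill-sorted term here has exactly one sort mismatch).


ill-sorted at position [0, 0, 0, 0]: expected B, got A

        (q) : A
      (k (q)) : ✗ arg 0 at [0, 0, 0, 0] has sort A, expected B
        (f) : B
      (k (f)) : B
    (k (k (f))) : B
  (k (k (k (f)))) : B


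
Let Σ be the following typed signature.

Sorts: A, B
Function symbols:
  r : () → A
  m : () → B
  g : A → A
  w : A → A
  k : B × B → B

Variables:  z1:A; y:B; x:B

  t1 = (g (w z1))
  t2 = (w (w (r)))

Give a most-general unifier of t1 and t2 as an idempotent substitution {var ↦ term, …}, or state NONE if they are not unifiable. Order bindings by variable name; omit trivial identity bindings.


head clash or occurs-check failure — not unifiable

NONE (not unifiable)


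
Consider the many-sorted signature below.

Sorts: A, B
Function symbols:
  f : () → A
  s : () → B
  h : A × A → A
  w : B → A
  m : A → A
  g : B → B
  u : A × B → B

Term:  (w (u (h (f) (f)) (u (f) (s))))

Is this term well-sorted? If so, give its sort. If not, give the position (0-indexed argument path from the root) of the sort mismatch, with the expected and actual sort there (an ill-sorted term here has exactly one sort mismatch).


well-sorted; sort = A

      (f) : A
      (f) : A
    (h (f) (f)) : A
      (f) : A
      (s) : B
    (u (f) (s)) : B
  (u (h (f) (f)) (u (f) (s))) : B
(w (u (h (f) (f)) (u (f) (s)))) : A


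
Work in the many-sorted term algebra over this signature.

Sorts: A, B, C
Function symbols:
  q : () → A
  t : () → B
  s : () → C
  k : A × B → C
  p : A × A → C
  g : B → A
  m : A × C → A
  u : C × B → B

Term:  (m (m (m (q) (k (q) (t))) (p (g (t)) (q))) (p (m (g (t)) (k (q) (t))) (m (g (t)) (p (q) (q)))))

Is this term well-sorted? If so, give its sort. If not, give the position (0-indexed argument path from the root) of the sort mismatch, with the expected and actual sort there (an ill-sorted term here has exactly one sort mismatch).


      (q) : A
        (q) : A
        (t) : B
      (k (q) (t)) : C
    (m (q) (k (q) (t))) : A
        (t) : B
      (g (t)) : A
      (q) : A
    (p (g (t)) (q)) : C
  (m (m (q) (k (q) (t))) (p (g (t)) (q))) : A
        (t) : B
      (g (t)) : A
        (q) : A
        (t) : B
      (k (q) (t)) : C
    (m (g (t)) (k (q) (t))) : A
        (t) : B
      (g (t)) : A
        (q) : A
        (q) : A
      (p (q) (q)) : C
    (m (g (t)) (p (q) (q))) : A
  (p (m (g (t)) (k (q) (t))) (m (g (t)) (p (q) (q)))) : C
(m (m (m (q) (k (q) (t))) (p (g (t)) (q))) (p (m (g (t)) (k (q) (t))) (m (g (t)) (p (q) (q))))) : A

well-sorted; sort = A


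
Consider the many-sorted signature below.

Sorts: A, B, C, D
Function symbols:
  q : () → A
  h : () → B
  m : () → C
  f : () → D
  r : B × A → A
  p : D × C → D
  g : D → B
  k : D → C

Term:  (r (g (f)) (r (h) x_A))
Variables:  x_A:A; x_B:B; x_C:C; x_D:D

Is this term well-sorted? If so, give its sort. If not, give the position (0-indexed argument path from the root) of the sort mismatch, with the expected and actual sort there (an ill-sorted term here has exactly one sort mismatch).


    (f) : D
  (g (f)) : B
    (h) : B
    x_A : A
  (r (h) x_A) : A
(r (g (f)) (r (h) x_A)) : A

well-sorted; sort = A


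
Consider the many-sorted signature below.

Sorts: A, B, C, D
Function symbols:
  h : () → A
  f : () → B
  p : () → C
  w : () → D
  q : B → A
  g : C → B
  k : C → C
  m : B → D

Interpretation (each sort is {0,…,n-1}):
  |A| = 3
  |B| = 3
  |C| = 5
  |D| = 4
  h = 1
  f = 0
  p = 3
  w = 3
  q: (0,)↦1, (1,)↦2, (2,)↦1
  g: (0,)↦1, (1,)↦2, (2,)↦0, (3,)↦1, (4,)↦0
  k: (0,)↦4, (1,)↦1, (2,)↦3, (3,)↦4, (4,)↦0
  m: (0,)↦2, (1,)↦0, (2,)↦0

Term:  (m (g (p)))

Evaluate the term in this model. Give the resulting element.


  p = 3
  (g (p)) = g(3,) = 1
  (m (g (p))) = m(1,) = 0

value = 0


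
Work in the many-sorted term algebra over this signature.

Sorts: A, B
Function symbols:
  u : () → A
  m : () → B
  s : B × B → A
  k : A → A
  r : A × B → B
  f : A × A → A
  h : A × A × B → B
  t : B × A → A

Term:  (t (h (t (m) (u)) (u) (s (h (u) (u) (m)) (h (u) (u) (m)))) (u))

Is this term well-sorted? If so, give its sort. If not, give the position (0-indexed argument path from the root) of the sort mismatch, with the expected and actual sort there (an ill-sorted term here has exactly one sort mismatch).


ill-sorted at position [0, 2]: expected B, got A

      (m) : B
      (u) : A
    (t (m) (u)) : A
    (u) : A
        (u) : A
        (u) : A
        (m) : B
      (h (u) (u) (m)) : B
        (u) : A
        (u) : A
        (m) : B
      (h (u) (u) (m)) : B
    (s (h (u) (u) (m)) (h (u) (u) (m))) : A
  (h (t (m) (u)) (u) (s (h (u) (u) (m)) (h (u) (u) (m)))) : ✗ arg 2 at [0, 2] has sort A, expected B
  (u) : A


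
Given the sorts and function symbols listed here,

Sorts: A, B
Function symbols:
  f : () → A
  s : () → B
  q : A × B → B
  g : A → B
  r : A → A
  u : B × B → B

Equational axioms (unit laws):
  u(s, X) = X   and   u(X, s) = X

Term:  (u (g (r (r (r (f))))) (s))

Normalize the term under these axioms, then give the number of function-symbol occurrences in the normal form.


size = 5

1. (u (g (r (r (r (f))))) (s))  →  (g (r (r (r (f)))))
normal form: (g (r (r (r (f)))))


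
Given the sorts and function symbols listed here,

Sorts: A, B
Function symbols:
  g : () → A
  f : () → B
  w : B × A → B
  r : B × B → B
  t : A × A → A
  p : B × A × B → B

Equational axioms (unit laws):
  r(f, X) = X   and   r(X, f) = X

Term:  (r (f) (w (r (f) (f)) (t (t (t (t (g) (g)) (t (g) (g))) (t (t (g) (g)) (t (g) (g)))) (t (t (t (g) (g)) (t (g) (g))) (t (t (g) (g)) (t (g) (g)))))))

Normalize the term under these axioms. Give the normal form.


normal form = (w (f) (t (t (t (t (g) (g)) (t (g) (g))) (t (t (g) (g)) (t (g) (g)))) (t (t (t (g) (g)) (t (g) (g))) (t (t (g) (g)) (t (g) (g))))))

1. (r (f) (w (r (f) (f)) (t (t (t (t (g) (g)) (t (g) (g))) (t (t (g) (g)) (t (g) (g)))) (t (t (t (g) (g)) (t (g) (g))) (t (t (g) (g)) (t (g) (g)))))))  →  (w (r (f) (f)) (t (t (t (t (g) (g)) (t (g) (g))) (t (t (g) (g)) (t (g) (g)))) (t (t (t (g) (g)) (t (g) (g))) (t (t (g) (g)) (t (g) (g))))))
2. (w (r (f) (f)) (t (t (t (t (g) (g)) (t (g) (g))) (t (t (g) (g)) (t (g) (g)))) (t (t (t (g) (g)) (t (g) (g))) (t (t (g) (g)) (t (g) (g))))))  →  (w (f) (t (t (t (t (g) (g)) (t (g) (g))) (t (t (g) (g)) (t (g) (g)))) (t (t (t (g) (g)) (t (g) (g))) (t (t (g) (g)) (t (g) (g))))))


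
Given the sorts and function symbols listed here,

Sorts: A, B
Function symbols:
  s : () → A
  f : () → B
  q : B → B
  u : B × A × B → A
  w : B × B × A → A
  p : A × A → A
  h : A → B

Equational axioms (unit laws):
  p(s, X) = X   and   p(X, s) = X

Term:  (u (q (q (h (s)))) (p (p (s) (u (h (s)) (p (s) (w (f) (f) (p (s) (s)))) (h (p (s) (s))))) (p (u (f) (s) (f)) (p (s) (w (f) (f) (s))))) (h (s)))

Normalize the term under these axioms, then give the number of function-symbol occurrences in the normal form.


1. (u (q (q (h (s)))) (p (p (s) (u (h (s)) (p (s) (w (f) (f) (p (s) (s)))) (h (p (s) (s))))) (p (u (f) (s) (f)) (p (s) (w (f) (f) (s))))) (h (s)))  →  (u (q (q (h (s)))) (p (u (h (s)) (p (s) (w (f) (f) (p (s) (s)))) (h (p (s) (s)))) (p (u (f) (s) (f)) (p (s) (w (f) (f) (s))))) (h (s)))
2. (u (q (q (h (s)))) (p (u (h (s)) (p (s) (w (f) (f) (p (s) (s)))) (h (p (s) (s)))) (p (u (f) (s) (f)) (p (s) (w (f) (f) (s))))) (h (s)))  →  (u (q (q (h (s)))) (p (u (h (s)) (w (f) (f) (p (s) (s))) (h (p (s) (s)))) (p (u (f) (s) (f)) (p (s) (w (f) (f) (s))))) (h (s)))
3. (u (q (q (h (s)))) (p (u (h (s)) (w (f) (f) (p (s) (s))) (h (p (s) (s)))) (p (u (f) (s) (f)) (p (s) (w (f) (f) (s))))) (h (s)))  →  (u (q (q (h (s)))) (p (u (h (s)) (w (f) (f) (s)) (h (p (s) (s)))) (p (u (f) (s) (f)) (p (s) (w (f) (f) (s))))) (h (s)))
4. (u (q (q (h (s)))) (p (u (h (s)) (w (f) (f) (s)) (h (p (s) (s)))) (p (u (f) (s) (f)) (p (s) (w (f) (f) (s))))) (h (s)))  →  (u (q (q (h (s)))) (p (u (h (s)) (w (f) (f) (s)) (h (s))) (p (u (f) (s) (f)) (p (s) (w (f) (f) (s))))) (h (s)))
5. (u (q (q (h (s)))) (p (u (h (s)) (w (f) (f) (s)) (h (s))) (p (u (f) (s) (f)) (p (s) (w (f) (f) (s))))) (h (s)))  →  (u (q (q (h (s)))) (p (u (h (s)) (w (f) (f) (s)) (h (s))) (p (u (f) (s) (f)) (w (f) (f) (s)))) (h (s)))
normal form: (u (q (q (h (s)))) (p (u (h (s)) (w (f) (f) (s)) (h (s))) (p (u (f) (s) (f)) (w (f) (f) (s)))) (h (s)))

size = 26


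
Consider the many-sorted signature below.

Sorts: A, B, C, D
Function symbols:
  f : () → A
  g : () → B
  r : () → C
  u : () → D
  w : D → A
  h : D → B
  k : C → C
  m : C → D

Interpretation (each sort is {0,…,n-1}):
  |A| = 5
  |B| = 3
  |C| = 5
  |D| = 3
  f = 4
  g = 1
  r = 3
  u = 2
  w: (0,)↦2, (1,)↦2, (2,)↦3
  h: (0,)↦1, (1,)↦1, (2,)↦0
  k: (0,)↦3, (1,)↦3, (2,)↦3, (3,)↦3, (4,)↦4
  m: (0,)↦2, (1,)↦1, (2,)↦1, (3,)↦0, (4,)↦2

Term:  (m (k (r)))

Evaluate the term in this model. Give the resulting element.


  r = 3
  (k (r)) = k(3,) = 3
  (m (k (r))) = m(3,) = 0

value = 0


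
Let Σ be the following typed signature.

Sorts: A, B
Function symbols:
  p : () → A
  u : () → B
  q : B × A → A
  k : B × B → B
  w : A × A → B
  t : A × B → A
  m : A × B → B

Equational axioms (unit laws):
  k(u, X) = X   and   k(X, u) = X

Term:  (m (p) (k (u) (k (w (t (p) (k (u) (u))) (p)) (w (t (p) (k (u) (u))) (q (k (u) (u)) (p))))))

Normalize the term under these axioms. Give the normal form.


1. (m (p) (k (u) (k (w (t (p) (k (u) (u))) (p)) (w (t (p) (k (u) (u))) (q (k (u) (u)) (p))))))  →  (m (p) (k (w (t (p) (k (u) (u))) (p)) (w (t (p) (k (u) (u))) (q (k (u) (u)) (p)))))
2. (m (p) (k (w (t (p) (k (u) (u))) (p)) (w (t (p) (k (u) (u))) (q (k (u) (u)) (p)))))  →  (m (p) (k (w (t (p) (u)) (p)) (w (t (p) (k (u) (u))) (q (k (u) (u)) (p)))))
3. (m (p) (k (w (t (p) (u)) (p)) (w (t (p) (k (u) (u))) (q (k (u) (u)) (p)))))  →  (m (p) (k (w (t (p) (u)) (p)) (w (t (p) (u)) (q (k (u) (u)) (p)))))
4. (m (p) (k (w (t (p) (u)) (p)) (w (t (p) (u)) (q (k (u) (u)) (p)))))  →  (m (p) (k (w (t (p) (u)) (p)) (w (t (p) (u)) (q (u) (p)))))

normal form = (m (p) (k (w (t (p) (u)) (p)) (w (t (p) (u)) (q (u) (p)))))


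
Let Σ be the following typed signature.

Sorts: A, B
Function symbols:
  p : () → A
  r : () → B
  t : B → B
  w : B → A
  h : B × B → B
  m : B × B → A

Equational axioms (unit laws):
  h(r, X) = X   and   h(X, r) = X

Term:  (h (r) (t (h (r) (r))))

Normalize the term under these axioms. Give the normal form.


1. (h (r) (t (h (r) (r))))  →  (t (h (r) (r)))
2. (t (h (r) (r)))  →  (t (r))

normal form = (t (r))


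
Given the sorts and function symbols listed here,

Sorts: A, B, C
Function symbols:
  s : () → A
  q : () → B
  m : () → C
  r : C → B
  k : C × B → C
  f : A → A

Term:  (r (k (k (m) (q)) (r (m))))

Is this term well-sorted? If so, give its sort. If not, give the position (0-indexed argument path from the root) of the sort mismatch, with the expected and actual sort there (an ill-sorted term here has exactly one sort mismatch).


      (m) : C
      (q) : B
    (k (m) (q)) : C
      (m) : C
    (r (m)) : B
  (k (k (m) (q)) (r (m))) : C
(r (k (k (m) (q)) (r (m)))) : B

well-sorted; sort = B


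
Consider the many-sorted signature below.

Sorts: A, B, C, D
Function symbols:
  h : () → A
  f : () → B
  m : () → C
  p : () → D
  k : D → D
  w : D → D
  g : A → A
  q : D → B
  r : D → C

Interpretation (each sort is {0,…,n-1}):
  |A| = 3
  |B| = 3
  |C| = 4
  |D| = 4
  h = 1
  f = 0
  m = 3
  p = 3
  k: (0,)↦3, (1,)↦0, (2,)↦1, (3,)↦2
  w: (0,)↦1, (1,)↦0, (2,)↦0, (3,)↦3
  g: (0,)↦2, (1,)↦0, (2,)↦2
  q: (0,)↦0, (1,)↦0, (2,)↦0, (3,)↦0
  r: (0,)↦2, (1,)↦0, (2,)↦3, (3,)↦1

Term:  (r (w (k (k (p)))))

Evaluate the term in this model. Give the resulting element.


value = 2

  p = 3
  (k (p)) = k(3,) = 2
  (k (k (p))) = k(2,) = 1
  (w (k (k (p)))) = w(1,) = 0
  (r (w (k (k (p))))) = r(0,) = 2


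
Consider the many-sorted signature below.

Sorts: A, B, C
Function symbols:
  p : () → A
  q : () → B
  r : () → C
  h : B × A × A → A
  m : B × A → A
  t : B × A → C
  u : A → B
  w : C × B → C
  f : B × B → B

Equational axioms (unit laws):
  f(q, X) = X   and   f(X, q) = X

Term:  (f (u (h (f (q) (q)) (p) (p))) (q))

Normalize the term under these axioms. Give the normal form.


1. (f (u (h (f (q) (q)) (p) (p))) (q))  →  (u (h (f (q) (q)) (p) (p)))
2. (u (h (f (q) (q)) (p) (p)))  →  (u (h (q) (p) (p)))

normal form = (u (h (q) (p) (p)))


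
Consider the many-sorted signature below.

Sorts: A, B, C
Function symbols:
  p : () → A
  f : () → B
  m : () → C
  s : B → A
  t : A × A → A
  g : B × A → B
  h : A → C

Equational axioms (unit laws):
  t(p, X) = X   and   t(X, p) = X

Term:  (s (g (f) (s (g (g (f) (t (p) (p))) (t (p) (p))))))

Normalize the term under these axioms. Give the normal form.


1. (s (g (f) (s (g (g (f) (t (p) (p))) (t (p) (p))))))  →  (s (g (f) (s (g (g (f) (p)) (t (p) (p))))))
2. (s (g (f) (s (g (g (f) (p)) (t (p) (p))))))  →  (s (g (f) (s (g (g (f) (p)) (p)))))

normal form = (s (g (f) (s (g (g (f) (p)) (p)))))


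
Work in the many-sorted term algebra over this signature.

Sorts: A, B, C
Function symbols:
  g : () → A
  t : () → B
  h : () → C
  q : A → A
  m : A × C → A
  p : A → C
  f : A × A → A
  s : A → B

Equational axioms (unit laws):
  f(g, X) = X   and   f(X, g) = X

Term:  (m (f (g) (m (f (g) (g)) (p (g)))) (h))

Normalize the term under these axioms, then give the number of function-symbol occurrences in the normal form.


1. (m (f (g) (m (f (g) (g)) (p (g)))) (h))  →  (m (m (f (g) (g)) (p (g))) (h))
2. (m (m (f (g) (g)) (p (g))) (h))  →  (m (m (g) (p (g))) (h))
normal form: (m (m (g) (p (g))) (h))

size = 6


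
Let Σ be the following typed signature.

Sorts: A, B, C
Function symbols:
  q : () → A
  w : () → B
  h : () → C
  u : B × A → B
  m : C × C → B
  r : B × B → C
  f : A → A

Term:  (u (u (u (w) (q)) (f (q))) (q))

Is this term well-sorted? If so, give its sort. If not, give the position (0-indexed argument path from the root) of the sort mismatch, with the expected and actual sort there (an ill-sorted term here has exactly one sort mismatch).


      (w) : B
      (q) : A
    (u (w) (q)) : B
      (q) : A
    (f (q)) : A
  (u (u (w) (q)) (f (q))) : B
  (q) : A
(u (u (u (w) (q)) (f (q))) (q)) : B

well-sorted; sort = B


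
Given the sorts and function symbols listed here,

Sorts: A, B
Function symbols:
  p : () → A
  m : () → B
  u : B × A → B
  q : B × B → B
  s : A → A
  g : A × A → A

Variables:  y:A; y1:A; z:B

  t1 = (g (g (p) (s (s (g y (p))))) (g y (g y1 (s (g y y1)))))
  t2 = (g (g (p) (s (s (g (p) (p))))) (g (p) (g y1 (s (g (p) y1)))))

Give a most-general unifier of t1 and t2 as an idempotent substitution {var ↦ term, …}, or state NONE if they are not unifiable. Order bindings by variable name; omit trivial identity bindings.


{y ↦ (p)}


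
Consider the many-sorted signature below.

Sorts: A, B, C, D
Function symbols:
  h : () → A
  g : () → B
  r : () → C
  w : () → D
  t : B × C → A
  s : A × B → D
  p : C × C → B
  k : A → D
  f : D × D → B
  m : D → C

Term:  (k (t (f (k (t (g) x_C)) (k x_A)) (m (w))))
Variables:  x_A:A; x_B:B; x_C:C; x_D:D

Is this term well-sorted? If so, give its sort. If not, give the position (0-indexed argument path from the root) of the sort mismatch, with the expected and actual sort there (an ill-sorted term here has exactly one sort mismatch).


well-sorted; sort = D

          (g) : B
          x_C : C
        (t (g) x_C) : A
      (k (t (g) x_C)) : D
        x_A : A
      (k x_A) : D
    (f (k (t (g) x_C)) (k x_A)) : B
      (w) : D
    (m (w)) : C
  (t (f (k (t (g) x_C)) (k x_A)) (m (w))) : A
(k (t (f (k (t (g) x_C)) (k x_A)) (m (w)))) : D


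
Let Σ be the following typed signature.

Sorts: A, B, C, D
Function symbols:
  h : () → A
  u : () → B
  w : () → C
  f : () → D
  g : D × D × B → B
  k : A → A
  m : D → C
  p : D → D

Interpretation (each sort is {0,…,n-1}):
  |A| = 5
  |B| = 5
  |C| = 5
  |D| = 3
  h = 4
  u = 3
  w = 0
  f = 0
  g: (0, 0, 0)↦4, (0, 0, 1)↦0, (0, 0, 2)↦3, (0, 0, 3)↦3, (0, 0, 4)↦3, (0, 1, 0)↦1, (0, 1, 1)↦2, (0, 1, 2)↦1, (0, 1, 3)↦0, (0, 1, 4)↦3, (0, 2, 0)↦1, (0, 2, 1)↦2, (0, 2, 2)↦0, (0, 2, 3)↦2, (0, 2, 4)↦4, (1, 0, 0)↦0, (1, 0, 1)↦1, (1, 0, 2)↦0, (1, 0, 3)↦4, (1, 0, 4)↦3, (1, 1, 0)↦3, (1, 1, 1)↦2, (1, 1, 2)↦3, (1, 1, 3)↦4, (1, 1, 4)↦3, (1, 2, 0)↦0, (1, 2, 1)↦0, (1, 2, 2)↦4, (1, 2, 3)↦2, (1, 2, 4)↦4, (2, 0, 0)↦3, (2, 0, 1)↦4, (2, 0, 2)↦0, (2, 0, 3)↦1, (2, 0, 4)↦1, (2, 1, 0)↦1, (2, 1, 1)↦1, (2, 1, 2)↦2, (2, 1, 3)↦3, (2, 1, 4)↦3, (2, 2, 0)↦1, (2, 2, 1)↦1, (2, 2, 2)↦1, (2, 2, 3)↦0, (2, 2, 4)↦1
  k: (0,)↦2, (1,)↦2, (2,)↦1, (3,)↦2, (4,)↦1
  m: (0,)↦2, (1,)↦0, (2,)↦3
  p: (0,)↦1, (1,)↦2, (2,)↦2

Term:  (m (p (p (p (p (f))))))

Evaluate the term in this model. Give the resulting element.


  f = 0
  (p (f)) = p(0,) = 1
  (p (p (f))) = p(1,) = 2
  (p (p (p (f)))) = p(2,) = 2
  (p (p (p (p (f))))) = p(2,) = 2
  (m (p (p (p (p (f)))))) = m(2,) = 3

value = 3


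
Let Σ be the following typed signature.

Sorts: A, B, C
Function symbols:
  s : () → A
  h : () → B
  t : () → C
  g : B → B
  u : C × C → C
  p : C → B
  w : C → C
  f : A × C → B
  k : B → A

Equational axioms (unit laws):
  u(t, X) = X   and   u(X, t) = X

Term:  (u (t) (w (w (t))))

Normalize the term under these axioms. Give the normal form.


normal form = (w (w (t)))

1. (u (t) (w (w (t))))  →  (w (w (t)))


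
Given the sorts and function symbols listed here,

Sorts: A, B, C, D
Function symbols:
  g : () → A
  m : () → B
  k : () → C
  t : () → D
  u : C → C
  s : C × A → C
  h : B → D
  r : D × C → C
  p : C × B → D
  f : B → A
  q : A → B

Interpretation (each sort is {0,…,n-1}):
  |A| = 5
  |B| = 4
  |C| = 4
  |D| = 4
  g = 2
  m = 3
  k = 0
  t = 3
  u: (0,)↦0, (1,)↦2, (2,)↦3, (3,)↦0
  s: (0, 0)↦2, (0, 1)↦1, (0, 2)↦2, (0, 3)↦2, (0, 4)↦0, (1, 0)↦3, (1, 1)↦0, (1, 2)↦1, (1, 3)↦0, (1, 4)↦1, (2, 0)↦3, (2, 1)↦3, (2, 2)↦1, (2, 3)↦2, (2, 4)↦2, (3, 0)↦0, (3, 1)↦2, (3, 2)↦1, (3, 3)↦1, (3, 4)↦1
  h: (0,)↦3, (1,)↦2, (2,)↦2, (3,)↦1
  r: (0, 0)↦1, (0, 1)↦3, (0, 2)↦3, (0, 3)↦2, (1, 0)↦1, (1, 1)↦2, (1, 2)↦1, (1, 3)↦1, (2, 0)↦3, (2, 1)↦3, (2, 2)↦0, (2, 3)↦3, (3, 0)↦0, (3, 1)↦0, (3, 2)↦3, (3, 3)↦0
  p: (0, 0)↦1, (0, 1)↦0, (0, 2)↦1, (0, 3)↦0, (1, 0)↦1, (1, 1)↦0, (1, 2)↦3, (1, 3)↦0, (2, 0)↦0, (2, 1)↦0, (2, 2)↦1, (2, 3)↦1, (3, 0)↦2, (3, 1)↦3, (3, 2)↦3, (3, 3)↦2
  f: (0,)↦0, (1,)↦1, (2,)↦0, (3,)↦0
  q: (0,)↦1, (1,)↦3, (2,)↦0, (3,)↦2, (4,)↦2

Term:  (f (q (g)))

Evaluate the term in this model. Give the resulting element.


  g = 2
  (q (g)) = q(2,) = 0
  (f (q (g))) = f(0,) = 0

value = 0


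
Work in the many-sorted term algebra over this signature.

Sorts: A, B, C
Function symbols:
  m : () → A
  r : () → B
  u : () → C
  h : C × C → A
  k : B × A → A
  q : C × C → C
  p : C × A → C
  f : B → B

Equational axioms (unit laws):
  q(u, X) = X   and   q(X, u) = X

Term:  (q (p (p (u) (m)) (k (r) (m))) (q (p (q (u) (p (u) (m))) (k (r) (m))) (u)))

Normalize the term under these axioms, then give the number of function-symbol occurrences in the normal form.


size = 15

1. (q (p (p (u) (m)) (k (r) (m))) (q (p (q (u) (p (u) (m))) (k (r) (m))) (u)))  →  (q (p (p (u) (m)) (k (r) (m))) (p (q (u) (p (u) (m))) (k (r) (m))))
2. (q (p (p (u) (m)) (k (r) (m))) (p (q (u) (p (u) (m))) (k (r) (m))))  →  (q (p (p (u) (m)) (k (r) (m))) (p (p (u) (m)) (k (r) (m))))
normal form: (q (p (p (u) (m)) (k (r) (m))) (p (p (u) (m)) (k (r) (m))))


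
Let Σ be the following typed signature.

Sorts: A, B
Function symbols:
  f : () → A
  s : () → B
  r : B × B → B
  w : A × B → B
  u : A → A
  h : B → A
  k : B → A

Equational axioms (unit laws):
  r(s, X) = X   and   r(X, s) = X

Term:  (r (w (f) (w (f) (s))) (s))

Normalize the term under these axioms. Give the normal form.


normal form = (w (f) (w (f) (s)))

1. (r (w (f) (w (f) (s))) (s))  →  (w (f) (w (f) (s)))


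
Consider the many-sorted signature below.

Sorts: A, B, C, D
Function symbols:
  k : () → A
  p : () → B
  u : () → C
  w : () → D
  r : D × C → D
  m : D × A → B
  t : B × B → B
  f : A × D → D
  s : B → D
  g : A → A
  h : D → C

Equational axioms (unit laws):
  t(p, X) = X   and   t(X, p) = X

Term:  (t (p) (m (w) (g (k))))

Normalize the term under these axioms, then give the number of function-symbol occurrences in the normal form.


size = 4

1. (t (p) (m (w) (g (k))))  →  (m (w) (g (k)))
normal form: (m (w) (g (k)))


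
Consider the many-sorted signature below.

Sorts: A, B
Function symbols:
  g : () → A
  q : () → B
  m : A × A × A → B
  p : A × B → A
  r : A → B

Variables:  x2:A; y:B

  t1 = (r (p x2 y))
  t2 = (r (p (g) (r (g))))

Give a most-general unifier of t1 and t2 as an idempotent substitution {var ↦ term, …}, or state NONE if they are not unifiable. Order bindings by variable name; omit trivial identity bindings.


{x2 ↦ (g), y ↦ (r (g))}


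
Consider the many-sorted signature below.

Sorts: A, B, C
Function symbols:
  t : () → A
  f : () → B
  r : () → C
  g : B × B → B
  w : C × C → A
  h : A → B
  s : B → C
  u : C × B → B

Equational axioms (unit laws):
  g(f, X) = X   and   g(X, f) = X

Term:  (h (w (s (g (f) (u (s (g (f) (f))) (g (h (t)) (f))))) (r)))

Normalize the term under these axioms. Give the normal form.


normal form = (h (w (s (u (s (f)) (h (t)))) (r)))

1. (h (w (s (g (f) (u (s (g (f) (f))) (g (h (t)) (f))))) (r)))  →  (h (w (s (u (s (g (f) (f))) (g (h (t)) (f)))) (r)))
2. (h (w (s (u (s (g (f) (f))) (g (h (t)) (f)))) (r)))  →  (h (w (s (u (s (f)) (g (h (t)) (f)))) (r)))
3. (h (w (s (u (s (f)) (g (h (t)) (f)))) (r)))  →  (h (w (s (u (s (f)) (h (t)))) (r)))


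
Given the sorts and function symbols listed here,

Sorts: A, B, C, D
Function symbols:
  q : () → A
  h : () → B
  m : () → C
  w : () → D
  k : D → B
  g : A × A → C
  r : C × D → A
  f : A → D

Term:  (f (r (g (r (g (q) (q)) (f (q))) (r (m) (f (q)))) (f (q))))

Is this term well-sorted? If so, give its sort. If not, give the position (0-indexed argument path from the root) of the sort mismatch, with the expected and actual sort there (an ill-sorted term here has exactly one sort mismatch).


well-sorted; sort = D

          (q) : A
          (q) : A
        (g (q) (q)) : C
          (q) : A
        (f (q)) : D
      (r (g (q) (q)) (f (q))) : A
        (m) : C
          (q) : A
        (f (q)) : D
      (r (m) (f (q))) : A
    (g (r (g (q) (q)) (f (q))) (r (m) (f (q)))) : C
      (q) : A
    (f (q)) : D
  (r (g (r (g (q) (q)) (f (q))) (r (m) (f (q)))) (f (q))) : A
(f (r (g (r (g (q) (q)) (f (q))) (r (m) (f (q)))) (f (q)))) : D


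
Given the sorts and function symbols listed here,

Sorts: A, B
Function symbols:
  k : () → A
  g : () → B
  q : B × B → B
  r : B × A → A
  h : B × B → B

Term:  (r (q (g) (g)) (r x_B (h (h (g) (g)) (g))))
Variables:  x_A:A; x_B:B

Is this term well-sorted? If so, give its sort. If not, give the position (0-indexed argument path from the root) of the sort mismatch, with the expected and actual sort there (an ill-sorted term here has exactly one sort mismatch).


    (g) : B
    (g) : B
  (q (g) (g)) : B
    x_B : B
        (g) : B
        (g) : B
      (h (g) (g)) : B
      (g) : B
    (h (h (g) (g)) (g)) : B
  (r x_B (h (h (g) (g)) (g))) : ✗ arg 1 at [1, 1] has sort B, expected A

ill-sorted at position [1, 1]: expected A, got B


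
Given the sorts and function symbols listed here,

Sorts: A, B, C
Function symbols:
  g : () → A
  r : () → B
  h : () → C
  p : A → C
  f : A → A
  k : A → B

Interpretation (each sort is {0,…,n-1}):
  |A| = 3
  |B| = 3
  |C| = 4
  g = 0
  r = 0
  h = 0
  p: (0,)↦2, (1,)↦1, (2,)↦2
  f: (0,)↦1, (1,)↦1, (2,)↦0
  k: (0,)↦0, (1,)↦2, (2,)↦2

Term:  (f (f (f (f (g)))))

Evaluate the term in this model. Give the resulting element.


value = 1

  g = 0
  (f (g)) = f(0,) = 1
  (f (f (g))) = f(1,) = 1
  (f (f (f (g)))) = f(1,) = 1
  (f (f (f (f (g))))) = f(1,) = 1


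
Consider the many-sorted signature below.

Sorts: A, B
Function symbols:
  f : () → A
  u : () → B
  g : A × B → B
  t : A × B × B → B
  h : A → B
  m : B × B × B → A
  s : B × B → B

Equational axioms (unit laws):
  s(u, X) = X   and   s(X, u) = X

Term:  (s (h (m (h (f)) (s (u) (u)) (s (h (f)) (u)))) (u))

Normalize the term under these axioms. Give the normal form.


normal form = (h (m (h (f)) (u) (h (f))))

1. (s (h (m (h (f)) (s (u) (u)) (s (h (f)) (u)))) (u))  →  (h (m (h (f)) (s (u) (u)) (s (h (f)) (u))))
2. (h (m (h (f)) (s (u) (u)) (s (h (f)) (u))))  →  (h (m (h (f)) (u) (s (h (f)) (u))))
3. (h (m (h (f)) (u) (s (h (f)) (u))))  →  (h (m (h (f)) (u) (h (f))))


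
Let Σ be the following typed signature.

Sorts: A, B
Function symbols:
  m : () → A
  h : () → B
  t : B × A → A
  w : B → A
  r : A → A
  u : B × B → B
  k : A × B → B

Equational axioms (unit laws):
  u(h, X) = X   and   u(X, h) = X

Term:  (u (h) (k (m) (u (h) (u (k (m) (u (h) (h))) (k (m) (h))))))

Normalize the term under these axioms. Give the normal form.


1. (u (h) (k (m) (u (h) (u (k (m) (u (h) (h))) (k (m) (h))))))  →  (k (m) (u (h) (u (k (m) (u (h) (h))) (k (m) (h)))))
2. (k (m) (u (h) (u (k (m) (u (h) (h))) (k (m) (h)))))  →  (k (m) (u (k (m) (u (h) (h))) (k (m) (h))))
3. (k (m) (u (k (m) (u (h) (h))) (k (m) (h))))  →  (k (m) (u (k (m) (h)) (k (m) (h))))

normal form = (k (m) (u (k (m) (h)) (k (m) (h))))


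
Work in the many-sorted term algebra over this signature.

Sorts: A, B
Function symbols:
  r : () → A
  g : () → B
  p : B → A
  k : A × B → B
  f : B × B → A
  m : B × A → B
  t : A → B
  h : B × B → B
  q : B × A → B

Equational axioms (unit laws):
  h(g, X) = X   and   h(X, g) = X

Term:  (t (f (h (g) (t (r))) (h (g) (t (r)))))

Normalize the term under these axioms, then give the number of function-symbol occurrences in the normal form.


1. (t (f (h (g) (t (r))) (h (g) (t (r)))))  →  (t (f (t (r)) (h (g) (t (r)))))
2. (t (f (t (r)) (h (g) (t (r)))))  →  (t (f (t (r)) (t (r))))
normal form: (t (f (t (r)) (t (r))))

size = 6


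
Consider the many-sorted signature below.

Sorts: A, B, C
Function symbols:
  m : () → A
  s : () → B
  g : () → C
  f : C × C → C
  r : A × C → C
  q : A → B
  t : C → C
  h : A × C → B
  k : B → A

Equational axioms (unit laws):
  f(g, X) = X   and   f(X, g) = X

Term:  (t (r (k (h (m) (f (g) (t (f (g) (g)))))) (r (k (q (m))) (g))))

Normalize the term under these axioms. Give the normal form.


normal form = (t (r (k (h (m) (t (g)))) (r (k (q (m))) (g))))

1. (t (r (k (h (m) (f (g) (t (f (g) (g)))))) (r (k (q (m))) (g))))  →  (t (r (k (h (m) (t (f (g) (g))))) (r (k (q (m))) (g))))
2. (t (r (k (h (m) (t (f (g) (g))))) (r (k (q (m))) (g))))  →  (t (r (k (h (m) (t (g)))) (r (k (q (m))) (g))))


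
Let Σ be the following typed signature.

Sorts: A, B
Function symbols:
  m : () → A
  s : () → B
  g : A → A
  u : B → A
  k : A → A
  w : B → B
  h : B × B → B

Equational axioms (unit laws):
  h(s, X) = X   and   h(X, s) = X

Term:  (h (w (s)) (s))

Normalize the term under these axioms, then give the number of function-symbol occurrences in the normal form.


1. (h (w (s)) (s))  →  (w (s))
normal form: (w (s))

size = 2


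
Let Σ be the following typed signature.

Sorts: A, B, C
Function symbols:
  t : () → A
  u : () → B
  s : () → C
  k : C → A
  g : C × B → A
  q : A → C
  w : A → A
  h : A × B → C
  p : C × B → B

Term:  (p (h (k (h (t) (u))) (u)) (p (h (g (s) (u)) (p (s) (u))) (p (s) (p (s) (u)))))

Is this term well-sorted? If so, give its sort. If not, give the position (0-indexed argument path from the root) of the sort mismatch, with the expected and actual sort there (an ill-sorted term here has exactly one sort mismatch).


well-sorted; sort = B

        (t) : A
        (u) : B
      (h (t) (u)) : C
    (k (h (t) (u))) : A
    (u) : B
  (h (k (h (t) (u))) (u)) : C
        (s) : C
        (u) : B
      (g (s) (u)) : A
        (s) : C
        (u) : B
      (p (s) (u)) : B
    (h (g (s) (u)) (p (s) (u))) : C
      (s) : C
        (s) : C
        (u) : B
      (p (s) (u)) : B
    (p (s) (p (s) (u))) : B
  (p (h (g (s) (u)) (p (s) (u))) (p (s) (p (s) (u)))) : B
(p (h (k (h (t) (u))) (u)) (p (h (g (s) (u)) (p (s) (u))) (p (s) (p (s) (u))))) : B


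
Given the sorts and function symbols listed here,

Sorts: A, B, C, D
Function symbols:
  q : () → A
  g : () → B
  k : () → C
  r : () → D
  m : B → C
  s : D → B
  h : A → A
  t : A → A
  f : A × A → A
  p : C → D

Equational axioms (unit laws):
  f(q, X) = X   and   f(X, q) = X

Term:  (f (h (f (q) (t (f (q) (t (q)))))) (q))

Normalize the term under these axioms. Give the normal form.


1. (f (h (f (q) (t (f (q) (t (q)))))) (q))  →  (h (f (q) (t (f (q) (t (q))))))
2. (h (f (q) (t (f (q) (t (q))))))  →  (h (t (f (q) (t (q)))))
3. (h (t (f (q) (t (q)))))  →  (h (t (t (q))))

normal form = (h (t (t (q))))
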